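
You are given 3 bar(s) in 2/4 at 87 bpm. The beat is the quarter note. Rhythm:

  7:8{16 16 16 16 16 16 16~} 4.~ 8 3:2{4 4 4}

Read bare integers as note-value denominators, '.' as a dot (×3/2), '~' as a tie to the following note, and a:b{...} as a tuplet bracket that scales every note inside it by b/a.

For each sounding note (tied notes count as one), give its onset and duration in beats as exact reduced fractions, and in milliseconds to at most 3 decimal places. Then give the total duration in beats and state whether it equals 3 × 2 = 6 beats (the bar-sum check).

1) 0.0ms=0b +197.044ms=2/7b
2) 197.044ms=2/7b +197.044ms=2/7b
3) 394.089ms=4/7b +197.044ms=2/7b
4) 591.133ms=6/7b +197.044ms=2/7b
5) 788.177ms=8/7b +197.044ms=2/7b
6) 985.222ms=10/7b +197.044ms=2/7b
7) 1182.266ms=12/7b +1576.355ms=16/7b
8) 2758.621ms=4b +459.77ms=2/3b
9) 3218.391ms=14/3b +459.77ms=2/3b
10) 3678.161ms=16/3b +459.77ms=2/3b
Σ=6b of 6 (87bpm 2/4) — PASS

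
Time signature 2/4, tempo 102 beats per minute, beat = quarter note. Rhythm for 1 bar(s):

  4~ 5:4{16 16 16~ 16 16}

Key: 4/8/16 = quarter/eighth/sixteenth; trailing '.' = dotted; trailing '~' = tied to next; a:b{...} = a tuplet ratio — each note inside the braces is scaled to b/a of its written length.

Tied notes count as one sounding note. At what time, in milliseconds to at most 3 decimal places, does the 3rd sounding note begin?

1. 0.0ms @ 0 + 705.882ms (6/5)
2. 705.882ms @ 6/5 + 117.647ms (1/5)
3. 823.529ms @ 7/5 + 235.294ms (2/5)
4. 1058.824ms @ 9/5 + 117.647ms (1/5)

note 3 onset = 7/5b = 823.529ms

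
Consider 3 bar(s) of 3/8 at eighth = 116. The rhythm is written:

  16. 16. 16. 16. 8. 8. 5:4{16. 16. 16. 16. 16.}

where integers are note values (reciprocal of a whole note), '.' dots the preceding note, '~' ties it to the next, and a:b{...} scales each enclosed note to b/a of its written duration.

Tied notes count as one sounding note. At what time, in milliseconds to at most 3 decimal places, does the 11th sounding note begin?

note 11 onset = 42/5b = 4344.828ms

1. 0.0ms @ 0 + 387.931ms (3/4)
2. 387.931ms @ 3/4 + 387.931ms (3/4)
3. 775.862ms @ 3/2 + 387.931ms (3/4)
4. 1163.793ms @ 9/4 + 387.931ms (3/4)
5. 1551.724ms @ 3 + 775.862ms (3/2)
6. 2327.586ms @ 9/2 + 775.862ms (3/2)
7. 3103.448ms @ 6 + 310.345ms (3/5)
8. 3413.793ms @ 33/5 + 310.345ms (3/5)
9. 3724.138ms @ 36/5 + 310.345ms (3/5)
10. 4034.483ms @ 39/5 + 310.345ms (3/5)
11. 4344.828ms @ 42/5 + 310.345ms (3/5)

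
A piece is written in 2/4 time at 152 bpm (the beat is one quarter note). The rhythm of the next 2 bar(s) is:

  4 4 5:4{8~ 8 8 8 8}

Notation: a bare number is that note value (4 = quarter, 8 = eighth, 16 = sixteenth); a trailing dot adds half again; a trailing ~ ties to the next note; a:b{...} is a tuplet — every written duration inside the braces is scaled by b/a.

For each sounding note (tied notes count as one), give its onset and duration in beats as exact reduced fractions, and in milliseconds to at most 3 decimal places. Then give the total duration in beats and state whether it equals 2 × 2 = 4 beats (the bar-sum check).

1) 0.0ms=0b +394.737ms=1b
2) 394.737ms=1b +394.737ms=1b
3) 789.474ms=2b +315.789ms=4/5b
4) 1105.263ms=14/5b +157.895ms=2/5b
5) 1263.158ms=16/5b +157.895ms=2/5b
6) 1421.053ms=18/5b +157.895ms=2/5b
Σ=4b of 4 (152bpm 2/4) — PASS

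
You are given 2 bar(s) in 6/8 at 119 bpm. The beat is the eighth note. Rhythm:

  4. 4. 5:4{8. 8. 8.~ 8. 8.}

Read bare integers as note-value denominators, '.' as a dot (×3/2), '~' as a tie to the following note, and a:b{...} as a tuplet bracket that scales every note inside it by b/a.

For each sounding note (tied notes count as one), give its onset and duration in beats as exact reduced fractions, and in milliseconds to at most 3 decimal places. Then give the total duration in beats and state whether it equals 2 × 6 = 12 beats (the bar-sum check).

1) 0.0ms=0b +1512.605ms=3b
2) 1512.605ms=3b +1512.605ms=3b
3) 3025.21ms=6b +605.042ms=6/5b
4) 3630.252ms=36/5b +605.042ms=6/5b
5) 4235.294ms=42/5b +1210.084ms=12/5b
6) 5445.378ms=54/5b +605.042ms=6/5b
Σ=12b of 12 (119bpm 6/8) — PASS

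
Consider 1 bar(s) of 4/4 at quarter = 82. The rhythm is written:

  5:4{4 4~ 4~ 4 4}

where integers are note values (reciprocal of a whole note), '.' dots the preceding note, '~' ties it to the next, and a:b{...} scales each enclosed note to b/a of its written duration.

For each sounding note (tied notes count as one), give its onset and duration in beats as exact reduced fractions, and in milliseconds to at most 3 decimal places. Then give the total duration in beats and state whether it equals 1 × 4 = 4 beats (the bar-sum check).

1) 0.0ms=0b +585.366ms=4/5b
2) 585.366ms=4/5b +1756.098ms=12/5b
3) 2341.463ms=16/5b +585.366ms=4/5b
Σ=4b of 4 (82bpm 4/4) — PASS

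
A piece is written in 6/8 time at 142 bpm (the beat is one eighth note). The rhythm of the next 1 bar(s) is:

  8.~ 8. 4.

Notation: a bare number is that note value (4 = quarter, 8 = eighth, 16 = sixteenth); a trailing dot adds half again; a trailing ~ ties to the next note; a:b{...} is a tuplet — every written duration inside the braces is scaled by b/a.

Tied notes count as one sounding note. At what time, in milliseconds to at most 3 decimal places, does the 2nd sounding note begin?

1. 0.0ms @ 0 + 1267.606ms (3)
2. 1267.606ms @ 3 + 1267.606ms (3)

note 2 onset = 3b = 1267.606ms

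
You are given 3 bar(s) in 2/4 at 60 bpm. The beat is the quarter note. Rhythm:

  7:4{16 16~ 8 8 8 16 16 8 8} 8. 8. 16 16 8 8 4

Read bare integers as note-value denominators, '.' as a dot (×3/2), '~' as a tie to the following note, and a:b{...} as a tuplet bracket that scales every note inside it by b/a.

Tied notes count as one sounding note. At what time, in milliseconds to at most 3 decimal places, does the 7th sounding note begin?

note 7 onset = 10/7b = 1428.571ms

1. 0.0ms @ 0 + 142.857ms (1/7)
2. 142.857ms @ 1/7 + 428.571ms (3/7)
3. 571.429ms @ 4/7 + 285.714ms (2/7)
4. 857.143ms @ 6/7 + 285.714ms (2/7)
5. 1142.857ms @ 8/7 + 142.857ms (1/7)
6. 1285.714ms @ 9/7 + 142.857ms (1/7)
7. 1428.571ms @ 10/7 + 285.714ms (2/7)
8. 1714.286ms @ 12/7 + 285.714ms (2/7)
9. 2000.0ms @ 2 + 750.0ms (3/4)
10. 2750.0ms @ 11/4 + 750.0ms (3/4)
11. 3500.0ms @ 7/2 + 250.0ms (1/4)
12. 3750.0ms @ 15/4 + 250.0ms (1/4)
13. 4000.0ms @ 4 + 500.0ms (1/2)
14. 4500.0ms @ 9/2 + 500.0ms (1/2)
15. 5000.0ms @ 5 + 1000.0ms (1)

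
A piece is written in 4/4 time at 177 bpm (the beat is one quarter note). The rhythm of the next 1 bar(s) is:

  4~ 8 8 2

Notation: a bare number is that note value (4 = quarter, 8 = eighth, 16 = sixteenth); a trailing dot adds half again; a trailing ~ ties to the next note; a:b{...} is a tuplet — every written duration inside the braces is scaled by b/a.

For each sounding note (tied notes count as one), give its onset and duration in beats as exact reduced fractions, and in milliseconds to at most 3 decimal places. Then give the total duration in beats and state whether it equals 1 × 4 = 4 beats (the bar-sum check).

1) 0.0ms=0b +508.475ms=3/2b
2) 508.475ms=3/2b +169.492ms=1/2b
3) 677.966ms=2b +677.966ms=2b
Σ=4b of 4 (177bpm 4/4) — PASS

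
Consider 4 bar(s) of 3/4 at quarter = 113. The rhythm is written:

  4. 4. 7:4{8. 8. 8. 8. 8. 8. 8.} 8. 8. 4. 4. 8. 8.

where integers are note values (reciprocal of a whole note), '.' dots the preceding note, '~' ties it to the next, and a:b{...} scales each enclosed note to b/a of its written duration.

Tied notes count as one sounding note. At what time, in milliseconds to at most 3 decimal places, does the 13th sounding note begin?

note 13 onset = 9b = 4778.761ms

1. 0.0ms @ 0 + 796.46ms (3/2)
2. 796.46ms @ 3/2 + 796.46ms (3/2)
3. 1592.92ms @ 3 + 227.56ms (3/7)
4. 1820.48ms @ 24/7 + 227.56ms (3/7)
5. 2048.04ms @ 27/7 + 227.56ms (3/7)
6. 2275.601ms @ 30/7 + 227.56ms (3/7)
7. 2503.161ms @ 33/7 + 227.56ms (3/7)
8. 2730.721ms @ 36/7 + 227.56ms (3/7)
9. 2958.281ms @ 39/7 + 227.56ms (3/7)
10. 3185.841ms @ 6 + 398.23ms (3/4)
11. 3584.071ms @ 27/4 + 398.23ms (3/4)
12. 3982.301ms @ 15/2 + 796.46ms (3/2)
13. 4778.761ms @ 9 + 796.46ms (3/2)
14. 5575.221ms @ 21/2 + 398.23ms (3/4)
15. 5973.451ms @ 45/4 + 398.23ms (3/4)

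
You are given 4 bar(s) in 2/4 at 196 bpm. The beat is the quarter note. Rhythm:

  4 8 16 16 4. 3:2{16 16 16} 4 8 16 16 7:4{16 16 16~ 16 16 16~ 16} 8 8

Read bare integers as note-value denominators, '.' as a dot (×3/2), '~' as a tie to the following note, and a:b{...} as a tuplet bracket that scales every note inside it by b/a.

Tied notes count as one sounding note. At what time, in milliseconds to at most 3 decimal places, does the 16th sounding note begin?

note 16 onset = 46/7b = 2011.662ms

1. 0.0ms @ 0 + 306.122ms (1)
2. 306.122ms @ 1 + 153.061ms (1/2)
3. 459.184ms @ 3/2 + 76.531ms (1/4)
4. 535.714ms @ 7/4 + 76.531ms (1/4)
5. 612.245ms @ 2 + 459.184ms (3/2)
6. 1071.429ms @ 7/2 + 51.02ms (1/6)
7. 1122.449ms @ 11/3 + 51.02ms (1/6)
8. 1173.469ms @ 23/6 + 51.02ms (1/6)
9. 1224.49ms @ 4 + 306.122ms (1)
10. 1530.612ms @ 5 + 153.061ms (1/2)
11. 1683.673ms @ 11/2 + 76.531ms (1/4)
12. 1760.204ms @ 23/4 + 76.531ms (1/4)
13. 1836.735ms @ 6 + 43.732ms (1/7)
14. 1880.466ms @ 43/7 + 43.732ms (1/7)
15. 1924.198ms @ 44/7 + 87.464ms (2/7)
16. 2011.662ms @ 46/7 + 43.732ms (1/7)
17. 2055.394ms @ 47/7 + 87.464ms (2/7)
18. 2142.857ms @ 7 + 153.061ms (1/2)
19. 2295.918ms @ 15/2 + 153.061ms (1/2)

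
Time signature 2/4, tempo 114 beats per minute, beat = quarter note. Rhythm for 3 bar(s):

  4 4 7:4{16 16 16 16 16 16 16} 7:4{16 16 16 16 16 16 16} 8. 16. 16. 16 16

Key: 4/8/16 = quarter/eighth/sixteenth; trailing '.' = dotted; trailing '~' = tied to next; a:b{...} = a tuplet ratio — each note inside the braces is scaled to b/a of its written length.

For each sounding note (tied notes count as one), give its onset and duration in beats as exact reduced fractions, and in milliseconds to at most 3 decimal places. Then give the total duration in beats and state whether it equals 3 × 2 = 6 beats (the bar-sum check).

1) 0.0ms=0b +526.316ms=1b
2) 526.316ms=1b +526.316ms=1b
3) 1052.632ms=2b +75.188ms=1/7b
4) 1127.82ms=15/7b +75.188ms=1/7b
5) 1203.008ms=16/7b +75.188ms=1/7b
6) 1278.195ms=17/7b +75.188ms=1/7b
7) 1353.383ms=18/7b +75.188ms=1/7b
8) 1428.571ms=19/7b +75.188ms=1/7b
9) 1503.759ms=20/7b +75.188ms=1/7b
10) 1578.947ms=3b +75.188ms=1/7b
11) 1654.135ms=22/7b +75.188ms=1/7b
12) 1729.323ms=23/7b +75.188ms=1/7b
13) 1804.511ms=24/7b +75.188ms=1/7b
14) 1879.699ms=25/7b +75.188ms=1/7b
15) 1954.887ms=26/7b +75.188ms=1/7b
16) 2030.075ms=27/7b +75.188ms=1/7b
17) 2105.263ms=4b +394.737ms=3/4b
18) 2500.0ms=19/4b +197.368ms=3/8b
19) 2697.368ms=41/8b +197.368ms=3/8b
20) 2894.737ms=11/2b +131.579ms=1/4b
21) 3026.316ms=23/4b +131.579ms=1/4b
Σ=6b of 6 (114bpm 2/4) — PASS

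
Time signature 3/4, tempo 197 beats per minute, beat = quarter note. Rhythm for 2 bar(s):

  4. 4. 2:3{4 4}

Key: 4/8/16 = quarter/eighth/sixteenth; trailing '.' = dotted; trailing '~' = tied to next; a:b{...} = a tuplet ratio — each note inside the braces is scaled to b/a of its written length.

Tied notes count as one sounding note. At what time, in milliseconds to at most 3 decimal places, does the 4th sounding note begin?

1. 0.0ms @ 0 + 456.853ms (3/2)
2. 456.853ms @ 3/2 + 456.853ms (3/2)
3. 913.706ms @ 3 + 456.853ms (3/2)
4. 1370.558ms @ 9/2 + 456.853ms (3/2)

note 4 onset = 9/2b = 1370.558ms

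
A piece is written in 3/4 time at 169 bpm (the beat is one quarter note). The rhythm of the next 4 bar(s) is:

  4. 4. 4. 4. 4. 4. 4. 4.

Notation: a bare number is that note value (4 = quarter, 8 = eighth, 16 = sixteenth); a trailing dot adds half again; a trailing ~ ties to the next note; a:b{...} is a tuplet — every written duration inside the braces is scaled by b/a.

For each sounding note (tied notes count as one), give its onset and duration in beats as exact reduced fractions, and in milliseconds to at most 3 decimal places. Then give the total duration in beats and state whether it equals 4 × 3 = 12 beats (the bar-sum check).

1) 0.0ms=0b +532.544ms=3/2b
2) 532.544ms=3/2b +532.544ms=3/2b
3) 1065.089ms=3b +532.544ms=3/2b
4) 1597.633ms=9/2b +532.544ms=3/2b
5) 2130.178ms=6b +532.544ms=3/2b
6) 2662.722ms=15/2b +532.544ms=3/2b
7) 3195.266ms=9b +532.544ms=3/2b
8) 3727.811ms=21/2b +532.544ms=3/2b
Σ=12b of 12 (169bpm 3/4) — PASS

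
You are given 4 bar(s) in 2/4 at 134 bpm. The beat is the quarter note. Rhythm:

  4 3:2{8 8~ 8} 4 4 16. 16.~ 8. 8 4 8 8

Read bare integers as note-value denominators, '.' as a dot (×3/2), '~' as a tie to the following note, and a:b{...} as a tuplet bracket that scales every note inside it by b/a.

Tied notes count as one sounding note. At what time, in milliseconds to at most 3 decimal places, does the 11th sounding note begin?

1. 0.0ms @ 0 + 447.761ms (1)
2. 447.761ms @ 1 + 149.254ms (1/3)
3. 597.015ms @ 4/3 + 298.507ms (2/3)
4. 895.522ms @ 2 + 447.761ms (1)
5. 1343.284ms @ 3 + 447.761ms (1)
6. 1791.045ms @ 4 + 167.91ms (3/8)
7. 1958.955ms @ 35/8 + 503.731ms (9/8)
8. 2462.687ms @ 11/2 + 223.881ms (1/2)
9. 2686.567ms @ 6 + 447.761ms (1)
10. 3134.328ms @ 7 + 223.881ms (1/2)
11. 3358.209ms @ 15/2 + 223.881ms (1/2)

note 11 onset = 15/2b = 3358.209ms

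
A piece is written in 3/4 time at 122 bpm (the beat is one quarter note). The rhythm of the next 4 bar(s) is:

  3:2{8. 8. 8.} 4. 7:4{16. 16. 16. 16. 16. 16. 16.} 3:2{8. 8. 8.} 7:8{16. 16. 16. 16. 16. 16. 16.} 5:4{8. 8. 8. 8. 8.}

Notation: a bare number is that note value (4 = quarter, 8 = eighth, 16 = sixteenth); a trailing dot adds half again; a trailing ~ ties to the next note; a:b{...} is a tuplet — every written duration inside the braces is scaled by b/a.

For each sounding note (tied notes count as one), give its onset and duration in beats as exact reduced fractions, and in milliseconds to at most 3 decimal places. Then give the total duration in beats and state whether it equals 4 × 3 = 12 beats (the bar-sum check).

1) 0.0ms=0b +245.902ms=1/2b
2) 245.902ms=1/2b +245.902ms=1/2b
3) 491.803ms=1b +245.902ms=1/2b
4) 737.705ms=3/2b +737.705ms=3/2b
5) 1475.41ms=3b +105.386ms=3/14b
6) 1580.796ms=45/14b +105.386ms=3/14b
7) 1686.183ms=24/7b +105.386ms=3/14b
8) 1791.569ms=51/14b +105.386ms=3/14b
9) 1896.956ms=27/7b +105.386ms=3/14b
10) 2002.342ms=57/14b +105.386ms=3/14b
11) 2107.728ms=30/7b +105.386ms=3/14b
12) 2213.115ms=9/2b +245.902ms=1/2b
13) 2459.016ms=5b +245.902ms=1/2b
14) 2704.918ms=11/2b +245.902ms=1/2b
15) 2950.82ms=6b +210.773ms=3/7b
16) 3161.593ms=45/7b +210.773ms=3/7b
17) 3372.365ms=48/7b +210.773ms=3/7b
18) 3583.138ms=51/7b +210.773ms=3/7b
19) 3793.911ms=54/7b +210.773ms=3/7b
20) 4004.684ms=57/7b +210.773ms=3/7b
21) 4215.457ms=60/7b +210.773ms=3/7b
22) 4426.23ms=9b +295.082ms=3/5b
23) 4721.311ms=48/5b +295.082ms=3/5b
24) 5016.393ms=51/5b +295.082ms=3/5b
25) 5311.475ms=54/5b +295.082ms=3/5b
26) 5606.557ms=57/5b +295.082ms=3/5b
Σ=12b of 12 (122bpm 3/4) — PASS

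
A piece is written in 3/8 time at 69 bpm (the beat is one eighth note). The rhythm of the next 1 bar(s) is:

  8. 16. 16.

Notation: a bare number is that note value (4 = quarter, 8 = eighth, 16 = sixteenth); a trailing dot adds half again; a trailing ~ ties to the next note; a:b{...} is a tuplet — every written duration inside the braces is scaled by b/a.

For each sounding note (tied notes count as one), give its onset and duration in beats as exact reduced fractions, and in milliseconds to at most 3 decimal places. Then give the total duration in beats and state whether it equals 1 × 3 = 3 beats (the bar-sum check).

1) 0.0ms=0b +1304.348ms=3/2b
2) 1304.348ms=3/2b +652.174ms=3/4b
3) 1956.522ms=9/4b +652.174ms=3/4b
Σ=3b of 3 (69bpm 3/8) — PASS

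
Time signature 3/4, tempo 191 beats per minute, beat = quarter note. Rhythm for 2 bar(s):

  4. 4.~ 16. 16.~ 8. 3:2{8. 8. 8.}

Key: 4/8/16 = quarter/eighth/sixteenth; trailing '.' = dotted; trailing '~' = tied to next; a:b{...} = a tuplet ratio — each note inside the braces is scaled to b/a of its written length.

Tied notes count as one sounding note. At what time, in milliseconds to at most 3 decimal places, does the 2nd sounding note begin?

1. 0.0ms @ 0 + 471.204ms (3/2)
2. 471.204ms @ 3/2 + 589.005ms (15/8)
3. 1060.209ms @ 27/8 + 353.403ms (9/8)
4. 1413.613ms @ 9/2 + 157.068ms (1/2)
5. 1570.681ms @ 5 + 157.068ms (1/2)
6. 1727.749ms @ 11/2 + 157.068ms (1/2)

note 2 onset = 3/2b = 471.204ms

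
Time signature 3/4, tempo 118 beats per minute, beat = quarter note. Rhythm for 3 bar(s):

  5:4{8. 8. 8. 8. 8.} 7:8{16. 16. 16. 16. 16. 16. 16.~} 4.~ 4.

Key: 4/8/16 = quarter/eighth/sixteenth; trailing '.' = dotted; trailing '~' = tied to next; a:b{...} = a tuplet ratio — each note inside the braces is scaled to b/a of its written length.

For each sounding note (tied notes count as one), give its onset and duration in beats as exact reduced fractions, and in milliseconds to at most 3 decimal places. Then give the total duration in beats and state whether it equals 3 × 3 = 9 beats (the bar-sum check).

1) 0.0ms=0b +305.085ms=3/5b
2) 305.085ms=3/5b +305.085ms=3/5b
3) 610.169ms=6/5b +305.085ms=3/5b
4) 915.254ms=9/5b +305.085ms=3/5b
5) 1220.339ms=12/5b +305.085ms=3/5b
6) 1525.424ms=3b +217.918ms=3/7b
7) 1743.341ms=24/7b +217.918ms=3/7b
8) 1961.259ms=27/7b +217.918ms=3/7b
9) 2179.177ms=30/7b +217.918ms=3/7b
10) 2397.094ms=33/7b +217.918ms=3/7b
11) 2615.012ms=36/7b +217.918ms=3/7b
12) 2832.93ms=39/7b +1743.341ms=24/7b
Σ=9b of 9 (118bpm 3/4) — PASS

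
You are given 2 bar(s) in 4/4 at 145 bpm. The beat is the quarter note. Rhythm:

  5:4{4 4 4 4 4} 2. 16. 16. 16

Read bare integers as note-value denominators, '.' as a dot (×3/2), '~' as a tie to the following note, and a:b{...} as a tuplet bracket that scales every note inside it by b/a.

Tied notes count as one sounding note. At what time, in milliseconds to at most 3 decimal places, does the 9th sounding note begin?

note 9 onset = 31/4b = 3206.897ms

1. 0.0ms @ 0 + 331.034ms (4/5)
2. 331.034ms @ 4/5 + 331.034ms (4/5)
3. 662.069ms @ 8/5 + 331.034ms (4/5)
4. 993.103ms @ 12/5 + 331.034ms (4/5)
5. 1324.138ms @ 16/5 + 331.034ms (4/5)
6. 1655.172ms @ 4 + 1241.379ms (3)
7. 2896.552ms @ 7 + 155.172ms (3/8)
8. 3051.724ms @ 59/8 + 155.172ms (3/8)
9. 3206.897ms @ 31/4 + 103.448ms (1/4)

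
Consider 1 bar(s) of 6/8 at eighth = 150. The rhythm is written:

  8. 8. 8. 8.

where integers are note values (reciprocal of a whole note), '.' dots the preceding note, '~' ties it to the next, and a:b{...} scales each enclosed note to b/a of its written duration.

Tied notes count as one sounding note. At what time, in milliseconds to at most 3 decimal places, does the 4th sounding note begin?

note 4 onset = 9/2b = 1800.0ms

1. 0.0ms @ 0 + 600.0ms (3/2)
2. 600.0ms @ 3/2 + 600.0ms (3/2)
3. 1200.0ms @ 3 + 600.0ms (3/2)
4. 1800.0ms @ 9/2 + 600.0ms (3/2)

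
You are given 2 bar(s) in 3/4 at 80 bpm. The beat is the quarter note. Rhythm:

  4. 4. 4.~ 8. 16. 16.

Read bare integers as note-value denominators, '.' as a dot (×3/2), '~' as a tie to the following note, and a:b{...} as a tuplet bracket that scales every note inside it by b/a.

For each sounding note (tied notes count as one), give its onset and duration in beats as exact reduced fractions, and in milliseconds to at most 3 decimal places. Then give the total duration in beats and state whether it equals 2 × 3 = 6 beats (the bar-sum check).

1) 0.0ms=0b +1125.0ms=3/2b
2) 1125.0ms=3/2b +1125.0ms=3/2b
3) 2250.0ms=3b +1687.5ms=9/4b
4) 3937.5ms=21/4b +281.25ms=3/8b
5) 4218.75ms=45/8b +281.25ms=3/8b
Σ=6b of 6 (80bpm 3/4) — PASS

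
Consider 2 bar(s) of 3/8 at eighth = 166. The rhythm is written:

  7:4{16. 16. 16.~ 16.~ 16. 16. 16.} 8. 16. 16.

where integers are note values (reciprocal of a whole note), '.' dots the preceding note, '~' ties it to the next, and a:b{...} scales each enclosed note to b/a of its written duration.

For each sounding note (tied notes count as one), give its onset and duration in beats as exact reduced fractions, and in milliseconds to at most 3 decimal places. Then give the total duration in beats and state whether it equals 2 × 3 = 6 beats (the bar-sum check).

1) 0.0ms=0b +154.905ms=3/7b
2) 154.905ms=3/7b +154.905ms=3/7b
3) 309.811ms=6/7b +464.716ms=9/7b
4) 774.527ms=15/7b +154.905ms=3/7b
5) 929.432ms=18/7b +154.905ms=3/7b
6) 1084.337ms=3b +542.169ms=3/2b
7) 1626.506ms=9/2b +271.084ms=3/4b
8) 1897.59ms=21/4b +271.084ms=3/4b
Σ=6b of 6 (166bpm 3/8) — PASS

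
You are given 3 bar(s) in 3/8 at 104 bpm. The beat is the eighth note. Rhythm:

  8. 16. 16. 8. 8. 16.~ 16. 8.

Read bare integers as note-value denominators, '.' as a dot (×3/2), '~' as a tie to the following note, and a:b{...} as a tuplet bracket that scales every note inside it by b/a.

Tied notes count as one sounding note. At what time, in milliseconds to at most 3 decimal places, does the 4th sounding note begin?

note 4 onset = 3b = 1730.769ms

1. 0.0ms @ 0 + 865.385ms (3/2)
2. 865.385ms @ 3/2 + 432.692ms (3/4)
3. 1298.077ms @ 9/4 + 432.692ms (3/4)
4. 1730.769ms @ 3 + 865.385ms (3/2)
5. 2596.154ms @ 9/2 + 865.385ms (3/2)
6. 3461.538ms @ 6 + 865.385ms (3/2)
7. 4326.923ms @ 15/2 + 865.385ms (3/2)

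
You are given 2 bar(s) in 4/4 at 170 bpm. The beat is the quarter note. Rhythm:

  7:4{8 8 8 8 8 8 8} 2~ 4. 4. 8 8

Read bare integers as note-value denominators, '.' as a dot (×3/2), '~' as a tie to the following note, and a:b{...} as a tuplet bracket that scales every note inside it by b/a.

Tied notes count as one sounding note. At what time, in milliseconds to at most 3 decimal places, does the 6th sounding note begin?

1. 0.0ms @ 0 + 100.84ms (2/7)
2. 100.84ms @ 2/7 + 100.84ms (2/7)
3. 201.681ms @ 4/7 + 100.84ms (2/7)
4. 302.521ms @ 6/7 + 100.84ms (2/7)
5. 403.361ms @ 8/7 + 100.84ms (2/7)
6. 504.202ms @ 10/7 + 100.84ms (2/7)
7. 605.042ms @ 12/7 + 100.84ms (2/7)
8. 705.882ms @ 2 + 1235.294ms (7/2)
9. 1941.176ms @ 11/2 + 529.412ms (3/2)
10. 2470.588ms @ 7 + 176.471ms (1/2)
11. 2647.059ms @ 15/2 + 176.471ms (1/2)

note 6 onset = 10/7b = 504.202ms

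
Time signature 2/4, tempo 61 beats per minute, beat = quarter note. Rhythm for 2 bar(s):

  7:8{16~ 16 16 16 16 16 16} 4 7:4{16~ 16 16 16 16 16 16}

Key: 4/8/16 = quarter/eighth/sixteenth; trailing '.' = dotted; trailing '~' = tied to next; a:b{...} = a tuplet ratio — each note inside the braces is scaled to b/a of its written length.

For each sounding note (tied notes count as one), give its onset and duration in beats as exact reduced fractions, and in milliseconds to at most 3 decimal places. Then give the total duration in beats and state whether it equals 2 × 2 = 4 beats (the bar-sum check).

1) 0.0ms=0b +562.061ms=4/7b
2) 562.061ms=4/7b +281.03ms=2/7b
3) 843.091ms=6/7b +281.03ms=2/7b
4) 1124.122ms=8/7b +281.03ms=2/7b
5) 1405.152ms=10/7b +281.03ms=2/7b
6) 1686.183ms=12/7b +281.03ms=2/7b
7) 1967.213ms=2b +983.607ms=1b
8) 2950.82ms=3b +281.03ms=2/7b
9) 3231.85ms=23/7b +140.515ms=1/7b
10) 3372.365ms=24/7b +140.515ms=1/7b
11) 3512.881ms=25/7b +140.515ms=1/7b
12) 3653.396ms=26/7b +140.515ms=1/7b
13) 3793.911ms=27/7b +140.515ms=1/7b
Σ=4b of 4 (61bpm 2/4) — PASS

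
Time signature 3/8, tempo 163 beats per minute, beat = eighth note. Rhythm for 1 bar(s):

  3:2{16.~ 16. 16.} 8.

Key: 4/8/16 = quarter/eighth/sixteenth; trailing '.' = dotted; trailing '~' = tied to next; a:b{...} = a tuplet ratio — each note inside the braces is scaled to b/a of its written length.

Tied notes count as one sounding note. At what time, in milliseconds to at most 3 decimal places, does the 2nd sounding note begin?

1. 0.0ms @ 0 + 368.098ms (1)
2. 368.098ms @ 1 + 184.049ms (1/2)
3. 552.147ms @ 3/2 + 552.147ms (3/2)

note 2 onset = 1b = 368.098ms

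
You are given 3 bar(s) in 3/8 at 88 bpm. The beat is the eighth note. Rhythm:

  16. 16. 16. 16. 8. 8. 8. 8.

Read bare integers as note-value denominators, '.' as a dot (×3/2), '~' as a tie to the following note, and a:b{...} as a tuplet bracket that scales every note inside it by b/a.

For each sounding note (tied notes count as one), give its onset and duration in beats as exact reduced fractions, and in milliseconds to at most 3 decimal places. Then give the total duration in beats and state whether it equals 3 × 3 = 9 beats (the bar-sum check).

1) 0.0ms=0b +511.364ms=3/4b
2) 511.364ms=3/4b +511.364ms=3/4b
3) 1022.727ms=3/2b +511.364ms=3/4b
4) 1534.091ms=9/4b +511.364ms=3/4b
5) 2045.455ms=3b +1022.727ms=3/2b
6) 3068.182ms=9/2b +1022.727ms=3/2b
7) 4090.909ms=6b +1022.727ms=3/2b
8) 5113.636ms=15/2b +1022.727ms=3/2b
Σ=9b of 9 (88bpm 3/8) — PASS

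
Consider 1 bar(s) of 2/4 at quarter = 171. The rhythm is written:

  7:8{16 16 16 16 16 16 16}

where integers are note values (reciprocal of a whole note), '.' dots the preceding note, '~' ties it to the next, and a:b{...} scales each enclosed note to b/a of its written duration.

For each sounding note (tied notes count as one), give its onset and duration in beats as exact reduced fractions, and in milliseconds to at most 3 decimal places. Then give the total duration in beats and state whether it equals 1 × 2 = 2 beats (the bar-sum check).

1) 0.0ms=0b +100.251ms=2/7b
2) 100.251ms=2/7b +100.251ms=2/7b
3) 200.501ms=4/7b +100.251ms=2/7b
4) 300.752ms=6/7b +100.251ms=2/7b
5) 401.003ms=8/7b +100.251ms=2/7b
6) 501.253ms=10/7b +100.251ms=2/7b
7) 601.504ms=12/7b +100.251ms=2/7b
Σ=2b of 2 (171bpm 2/4) — PASS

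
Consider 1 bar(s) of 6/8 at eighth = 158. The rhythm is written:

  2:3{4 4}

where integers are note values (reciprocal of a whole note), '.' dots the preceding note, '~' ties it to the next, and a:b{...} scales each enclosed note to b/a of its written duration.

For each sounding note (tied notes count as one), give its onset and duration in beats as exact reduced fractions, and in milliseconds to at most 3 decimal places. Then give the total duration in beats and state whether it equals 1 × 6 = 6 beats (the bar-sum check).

1) 0.0ms=0b +1139.241ms=3b
2) 1139.241ms=3b +1139.241ms=3b
Σ=6b of 6 (158bpm 6/8) — PASS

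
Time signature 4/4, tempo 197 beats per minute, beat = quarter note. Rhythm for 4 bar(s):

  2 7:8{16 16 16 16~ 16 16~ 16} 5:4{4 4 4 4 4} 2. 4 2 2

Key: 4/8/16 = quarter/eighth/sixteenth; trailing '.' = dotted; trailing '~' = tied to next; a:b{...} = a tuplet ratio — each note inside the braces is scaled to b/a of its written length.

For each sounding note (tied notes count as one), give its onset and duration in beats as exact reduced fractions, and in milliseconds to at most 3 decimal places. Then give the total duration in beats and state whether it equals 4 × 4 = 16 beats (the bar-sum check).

1) 0.0ms=0b +609.137ms=2b
2) 609.137ms=2b +87.02ms=2/7b
3) 696.157ms=16/7b +87.02ms=2/7b
4) 783.176ms=18/7b +87.02ms=2/7b
5) 870.196ms=20/7b +174.039ms=4/7b
6) 1044.235ms=24/7b +174.039ms=4/7b
7) 1218.274ms=4b +243.655ms=4/5b
8) 1461.929ms=24/5b +243.655ms=4/5b
9) 1705.584ms=28/5b +243.655ms=4/5b
10) 1949.239ms=32/5b +243.655ms=4/5b
11) 2192.893ms=36/5b +243.655ms=4/5b
12) 2436.548ms=8b +913.706ms=3b
13) 3350.254ms=11b +304.569ms=1b
14) 3654.822ms=12b +609.137ms=2b
15) 4263.959ms=14b +609.137ms=2b
Σ=16b of 16 (197bpm 4/4) — PASS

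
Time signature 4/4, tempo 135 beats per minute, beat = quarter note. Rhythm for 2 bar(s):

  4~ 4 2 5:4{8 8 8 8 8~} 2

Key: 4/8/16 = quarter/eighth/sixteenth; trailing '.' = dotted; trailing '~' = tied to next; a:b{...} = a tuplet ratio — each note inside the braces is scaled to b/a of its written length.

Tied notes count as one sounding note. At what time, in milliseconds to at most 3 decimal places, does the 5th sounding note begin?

1. 0.0ms @ 0 + 888.889ms (2)
2. 888.889ms @ 2 + 888.889ms (2)
3. 1777.778ms @ 4 + 177.778ms (2/5)
4. 1955.556ms @ 22/5 + 177.778ms (2/5)
5. 2133.333ms @ 24/5 + 177.778ms (2/5)
6. 2311.111ms @ 26/5 + 177.778ms (2/5)
7. 2488.889ms @ 28/5 + 1066.667ms (12/5)

note 5 onset = 24/5b = 2133.333ms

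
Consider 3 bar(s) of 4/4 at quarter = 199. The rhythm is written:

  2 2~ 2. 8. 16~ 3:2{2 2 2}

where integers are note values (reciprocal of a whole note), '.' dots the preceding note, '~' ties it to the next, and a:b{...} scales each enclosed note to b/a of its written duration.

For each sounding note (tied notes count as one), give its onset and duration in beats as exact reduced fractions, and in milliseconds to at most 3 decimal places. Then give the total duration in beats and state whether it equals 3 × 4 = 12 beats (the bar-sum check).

1) 0.0ms=0b +603.015ms=2b
2) 603.015ms=2b +1507.538ms=5b
3) 2110.553ms=7b +226.131ms=3/4b
4) 2336.683ms=31/4b +477.387ms=19/12b
5) 2814.07ms=28/3b +402.01ms=4/3b
6) 3216.08ms=32/3b +402.01ms=4/3b
Σ=12b of 12 (199bpm 4/4) — PASS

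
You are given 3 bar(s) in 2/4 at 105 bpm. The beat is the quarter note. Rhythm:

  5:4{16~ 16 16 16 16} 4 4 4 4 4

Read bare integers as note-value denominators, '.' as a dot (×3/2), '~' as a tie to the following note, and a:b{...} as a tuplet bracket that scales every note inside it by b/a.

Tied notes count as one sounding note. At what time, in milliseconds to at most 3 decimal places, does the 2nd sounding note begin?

note 2 onset = 2/5b = 228.571ms

1. 0.0ms @ 0 + 228.571ms (2/5)
2. 228.571ms @ 2/5 + 114.286ms (1/5)
3. 342.857ms @ 3/5 + 114.286ms (1/5)
4. 457.143ms @ 4/5 + 114.286ms (1/5)
5. 571.429ms @ 1 + 571.429ms (1)
6. 1142.857ms @ 2 + 571.429ms (1)
7. 1714.286ms @ 3 + 571.429ms (1)
8. 2285.714ms @ 4 + 571.429ms (1)
9. 2857.143ms @ 5 + 571.429ms (1)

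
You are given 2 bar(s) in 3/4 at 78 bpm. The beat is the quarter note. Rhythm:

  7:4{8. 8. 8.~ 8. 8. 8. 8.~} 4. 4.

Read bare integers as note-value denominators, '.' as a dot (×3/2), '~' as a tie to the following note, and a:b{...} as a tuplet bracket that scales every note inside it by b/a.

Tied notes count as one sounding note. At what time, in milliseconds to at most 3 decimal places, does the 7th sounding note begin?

note 7 onset = 9/2b = 3461.538ms

1. 0.0ms @ 0 + 329.67ms (3/7)
2. 329.67ms @ 3/7 + 329.67ms (3/7)
3. 659.341ms @ 6/7 + 659.341ms (6/7)
4. 1318.681ms @ 12/7 + 329.67ms (3/7)
5. 1648.352ms @ 15/7 + 329.67ms (3/7)
6. 1978.022ms @ 18/7 + 1483.516ms (27/14)
7. 3461.538ms @ 9/2 + 1153.846ms (3/2)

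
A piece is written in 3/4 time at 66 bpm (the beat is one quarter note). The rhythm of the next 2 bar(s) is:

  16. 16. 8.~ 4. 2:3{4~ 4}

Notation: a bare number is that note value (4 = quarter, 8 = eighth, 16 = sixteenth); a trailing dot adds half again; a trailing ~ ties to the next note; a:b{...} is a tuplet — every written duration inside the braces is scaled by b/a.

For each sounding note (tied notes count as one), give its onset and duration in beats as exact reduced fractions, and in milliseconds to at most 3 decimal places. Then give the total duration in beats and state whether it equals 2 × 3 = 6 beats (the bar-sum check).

1) 0.0ms=0b +340.909ms=3/8b
2) 340.909ms=3/8b +340.909ms=3/8b
3) 681.818ms=3/4b +2045.455ms=9/4b
4) 2727.273ms=3b +2727.273ms=3b
Σ=6b of 6 (66bpm 3/4) — PASS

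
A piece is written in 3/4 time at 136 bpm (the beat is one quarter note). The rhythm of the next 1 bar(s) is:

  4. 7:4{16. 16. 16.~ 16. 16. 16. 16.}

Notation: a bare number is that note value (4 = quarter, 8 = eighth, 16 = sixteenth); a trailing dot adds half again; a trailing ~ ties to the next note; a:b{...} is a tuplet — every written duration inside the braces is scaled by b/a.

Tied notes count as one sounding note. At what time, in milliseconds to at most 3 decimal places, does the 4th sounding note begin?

1. 0.0ms @ 0 + 661.765ms (3/2)
2. 661.765ms @ 3/2 + 94.538ms (3/14)
3. 756.303ms @ 12/7 + 94.538ms (3/14)
4. 850.84ms @ 27/14 + 189.076ms (3/7)
5. 1039.916ms @ 33/14 + 94.538ms (3/14)
6. 1134.454ms @ 18/7 + 94.538ms (3/14)
7. 1228.992ms @ 39/14 + 94.538ms (3/14)

note 4 onset = 27/14b = 850.84ms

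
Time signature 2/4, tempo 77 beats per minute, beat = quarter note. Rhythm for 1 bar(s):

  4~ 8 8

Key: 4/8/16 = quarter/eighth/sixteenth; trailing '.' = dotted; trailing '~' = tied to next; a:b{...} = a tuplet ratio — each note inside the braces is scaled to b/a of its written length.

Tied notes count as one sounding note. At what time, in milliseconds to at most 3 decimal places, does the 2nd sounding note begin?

note 2 onset = 3/2b = 1168.831ms

1. 0.0ms @ 0 + 1168.831ms (3/2)
2. 1168.831ms @ 3/2 + 389.61ms (1/2)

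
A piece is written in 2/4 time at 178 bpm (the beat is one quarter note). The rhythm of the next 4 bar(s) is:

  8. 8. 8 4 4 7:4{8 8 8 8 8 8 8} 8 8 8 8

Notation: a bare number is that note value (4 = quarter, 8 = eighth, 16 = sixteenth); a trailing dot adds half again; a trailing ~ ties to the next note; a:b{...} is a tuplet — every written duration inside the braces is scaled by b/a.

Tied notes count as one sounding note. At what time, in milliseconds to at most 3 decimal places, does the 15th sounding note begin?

1. 0.0ms @ 0 + 252.809ms (3/4)
2. 252.809ms @ 3/4 + 252.809ms (3/4)
3. 505.618ms @ 3/2 + 168.539ms (1/2)
4. 674.157ms @ 2 + 337.079ms (1)
5. 1011.236ms @ 3 + 337.079ms (1)
6. 1348.315ms @ 4 + 96.308ms (2/7)
7. 1444.623ms @ 30/7 + 96.308ms (2/7)
8. 1540.931ms @ 32/7 + 96.308ms (2/7)
9. 1637.239ms @ 34/7 + 96.308ms (2/7)
10. 1733.547ms @ 36/7 + 96.308ms (2/7)
11. 1829.856ms @ 38/7 + 96.308ms (2/7)
12. 1926.164ms @ 40/7 + 96.308ms (2/7)
13. 2022.472ms @ 6 + 168.539ms (1/2)
14. 2191.011ms @ 13/2 + 168.539ms (1/2)
15. 2359.551ms @ 7 + 168.539ms (1/2)
16. 2528.09ms @ 15/2 + 168.539ms (1/2)

note 15 onset = 7b = 2359.551ms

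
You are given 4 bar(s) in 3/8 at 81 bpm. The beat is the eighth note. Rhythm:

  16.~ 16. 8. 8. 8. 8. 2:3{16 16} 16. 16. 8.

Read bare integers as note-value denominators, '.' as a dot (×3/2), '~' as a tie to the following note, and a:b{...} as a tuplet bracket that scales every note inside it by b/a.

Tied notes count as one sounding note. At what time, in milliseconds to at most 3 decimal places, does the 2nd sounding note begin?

1. 0.0ms @ 0 + 1111.111ms (3/2)
2. 1111.111ms @ 3/2 + 1111.111ms (3/2)
3. 2222.222ms @ 3 + 1111.111ms (3/2)
4. 3333.333ms @ 9/2 + 1111.111ms (3/2)
5. 4444.444ms @ 6 + 1111.111ms (3/2)
6. 5555.556ms @ 15/2 + 555.556ms (3/4)
7. 6111.111ms @ 33/4 + 555.556ms (3/4)
8. 6666.667ms @ 9 + 555.556ms (3/4)
9. 7222.222ms @ 39/4 + 555.556ms (3/4)
10. 7777.778ms @ 21/2 + 1111.111ms (3/2)

note 2 onset = 3/2b = 1111.111ms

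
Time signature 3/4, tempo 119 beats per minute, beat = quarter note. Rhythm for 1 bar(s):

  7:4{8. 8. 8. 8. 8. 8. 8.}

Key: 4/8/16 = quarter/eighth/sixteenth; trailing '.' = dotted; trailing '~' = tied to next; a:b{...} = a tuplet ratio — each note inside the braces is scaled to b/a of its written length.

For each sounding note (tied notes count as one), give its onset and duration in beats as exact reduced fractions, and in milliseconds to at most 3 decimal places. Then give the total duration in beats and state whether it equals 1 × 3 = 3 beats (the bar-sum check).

1) 0.0ms=0b +216.086ms=3/7b
2) 216.086ms=3/7b +216.086ms=3/7b
3) 432.173ms=6/7b +216.086ms=3/7b
4) 648.259ms=9/7b +216.086ms=3/7b
5) 864.346ms=12/7b +216.086ms=3/7b
6) 1080.432ms=15/7b +216.086ms=3/7b
7) 1296.519ms=18/7b +216.086ms=3/7b
Σ=3b of 3 (119bpm 3/4) — PASS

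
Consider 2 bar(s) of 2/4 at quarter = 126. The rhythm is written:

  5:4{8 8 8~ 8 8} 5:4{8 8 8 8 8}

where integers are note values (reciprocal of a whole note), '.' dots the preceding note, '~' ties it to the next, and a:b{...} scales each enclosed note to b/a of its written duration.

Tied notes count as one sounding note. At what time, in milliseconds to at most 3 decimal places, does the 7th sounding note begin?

1. 0.0ms @ 0 + 190.476ms (2/5)
2. 190.476ms @ 2/5 + 190.476ms (2/5)
3. 380.952ms @ 4/5 + 380.952ms (4/5)
4. 761.905ms @ 8/5 + 190.476ms (2/5)
5. 952.381ms @ 2 + 190.476ms (2/5)
6. 1142.857ms @ 12/5 + 190.476ms (2/5)
7. 1333.333ms @ 14/5 + 190.476ms (2/5)
8. 1523.81ms @ 16/5 + 190.476ms (2/5)
9. 1714.286ms @ 18/5 + 190.476ms (2/5)

note 7 onset = 14/5b = 1333.333ms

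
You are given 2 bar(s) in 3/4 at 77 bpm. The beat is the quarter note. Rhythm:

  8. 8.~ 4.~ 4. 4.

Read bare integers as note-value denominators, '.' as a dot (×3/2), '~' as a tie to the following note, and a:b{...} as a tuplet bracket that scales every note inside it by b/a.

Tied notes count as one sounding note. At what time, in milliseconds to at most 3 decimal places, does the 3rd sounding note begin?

note 3 onset = 9/2b = 3506.494ms

1. 0.0ms @ 0 + 584.416ms (3/4)
2. 584.416ms @ 3/4 + 2922.078ms (15/4)
3. 3506.494ms @ 9/2 + 1168.831ms (3/2)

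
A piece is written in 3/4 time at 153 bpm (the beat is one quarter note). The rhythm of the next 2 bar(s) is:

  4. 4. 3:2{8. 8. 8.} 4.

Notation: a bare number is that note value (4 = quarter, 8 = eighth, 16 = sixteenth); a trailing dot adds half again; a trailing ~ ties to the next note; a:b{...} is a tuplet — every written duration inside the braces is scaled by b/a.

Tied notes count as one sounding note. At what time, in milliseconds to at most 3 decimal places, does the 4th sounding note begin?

1. 0.0ms @ 0 + 588.235ms (3/2)
2. 588.235ms @ 3/2 + 588.235ms (3/2)
3. 1176.471ms @ 3 + 196.078ms (1/2)
4. 1372.549ms @ 7/2 + 196.078ms (1/2)
5. 1568.627ms @ 4 + 196.078ms (1/2)
6. 1764.706ms @ 9/2 + 588.235ms (3/2)

note 4 onset = 7/2b = 1372.549ms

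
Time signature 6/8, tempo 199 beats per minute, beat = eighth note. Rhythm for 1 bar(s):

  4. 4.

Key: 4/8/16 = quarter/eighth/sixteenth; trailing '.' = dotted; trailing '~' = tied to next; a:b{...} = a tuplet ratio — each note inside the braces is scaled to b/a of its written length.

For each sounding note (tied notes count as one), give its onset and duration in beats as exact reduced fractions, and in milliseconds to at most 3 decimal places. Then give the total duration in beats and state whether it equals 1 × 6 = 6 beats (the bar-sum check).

1) 0.0ms=0b +904.523ms=3b
2) 904.523ms=3b +904.523ms=3b
Σ=6b of 6 (199bpm 6/8) — PASS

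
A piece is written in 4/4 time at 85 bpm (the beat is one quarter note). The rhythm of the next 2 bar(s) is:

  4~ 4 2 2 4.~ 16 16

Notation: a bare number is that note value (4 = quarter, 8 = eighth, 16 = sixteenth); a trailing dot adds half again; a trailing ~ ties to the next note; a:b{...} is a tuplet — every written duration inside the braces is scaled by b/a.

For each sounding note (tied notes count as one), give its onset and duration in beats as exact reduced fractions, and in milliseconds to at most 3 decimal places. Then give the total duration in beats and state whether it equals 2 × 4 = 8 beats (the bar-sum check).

1) 0.0ms=0b +1411.765ms=2b
2) 1411.765ms=2b +1411.765ms=2b
3) 2823.529ms=4b +1411.765ms=2b
4) 4235.294ms=6b +1235.294ms=7/4b
5) 5470.588ms=31/4b +176.471ms=1/4b
Σ=8b of 8 (85bpm 4/4) — PASS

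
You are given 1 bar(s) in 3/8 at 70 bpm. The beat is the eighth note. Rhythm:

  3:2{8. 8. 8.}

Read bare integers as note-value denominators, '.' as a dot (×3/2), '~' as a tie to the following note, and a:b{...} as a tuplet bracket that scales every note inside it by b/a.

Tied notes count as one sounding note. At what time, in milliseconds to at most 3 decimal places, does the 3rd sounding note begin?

1. 0.0ms @ 0 + 857.143ms (1)
2. 857.143ms @ 1 + 857.143ms (1)
3. 1714.286ms @ 2 + 857.143ms (1)

note 3 onset = 2b = 1714.286ms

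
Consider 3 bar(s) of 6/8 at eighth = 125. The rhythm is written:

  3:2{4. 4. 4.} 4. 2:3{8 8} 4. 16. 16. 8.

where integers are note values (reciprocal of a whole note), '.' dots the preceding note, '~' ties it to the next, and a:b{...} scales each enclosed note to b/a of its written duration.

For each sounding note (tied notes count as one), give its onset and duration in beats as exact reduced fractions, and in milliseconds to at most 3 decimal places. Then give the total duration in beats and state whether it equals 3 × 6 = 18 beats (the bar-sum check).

1) 0.0ms=0b +960.0ms=2b
2) 960.0ms=2b +960.0ms=2b
3) 1920.0ms=4b +960.0ms=2b
4) 2880.0ms=6b +1440.0ms=3b
5) 4320.0ms=9b +720.0ms=3/2b
6) 5040.0ms=21/2b +720.0ms=3/2b
7) 5760.0ms=12b +1440.0ms=3b
8) 7200.0ms=15b +360.0ms=3/4b
9) 7560.0ms=63/4b +360.0ms=3/4b
10) 7920.0ms=33/2b +720.0ms=3/2b
Σ=18b of 18 (125bpm 6/8) — PASS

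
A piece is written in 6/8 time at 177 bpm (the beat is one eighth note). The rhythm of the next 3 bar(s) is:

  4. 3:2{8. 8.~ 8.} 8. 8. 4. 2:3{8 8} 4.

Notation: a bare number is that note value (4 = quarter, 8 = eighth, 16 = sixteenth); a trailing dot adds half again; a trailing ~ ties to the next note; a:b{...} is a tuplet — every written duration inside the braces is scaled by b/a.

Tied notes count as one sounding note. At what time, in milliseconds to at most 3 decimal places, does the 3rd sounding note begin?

1. 0.0ms @ 0 + 1016.949ms (3)
2. 1016.949ms @ 3 + 338.983ms (1)
3. 1355.932ms @ 4 + 677.966ms (2)
4. 2033.898ms @ 6 + 508.475ms (3/2)
5. 2542.373ms @ 15/2 + 508.475ms (3/2)
6. 3050.847ms @ 9 + 1016.949ms (3)
7. 4067.797ms @ 12 + 508.475ms (3/2)
8. 4576.271ms @ 27/2 + 508.475ms (3/2)
9. 5084.746ms @ 15 + 1016.949ms (3)

note 3 onset = 4b = 1355.932ms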